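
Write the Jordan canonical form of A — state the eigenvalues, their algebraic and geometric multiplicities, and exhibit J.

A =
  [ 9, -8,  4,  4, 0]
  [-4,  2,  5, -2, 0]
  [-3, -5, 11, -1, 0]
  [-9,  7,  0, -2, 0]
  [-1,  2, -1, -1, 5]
J_3(5) ⊕ J_1(5) ⊕ J_1(5)

The characteristic polynomial is
  det(x·I − A) = x^5 - 25*x^4 + 250*x^3 - 1250*x^2 + 3125*x - 3125 = (x - 5)^5

Eigenvalues and multiplicities (the geometric multiplicity of λ is n − rank(A − λI), which equals the number of Jordan blocks for λ):
  λ = 5: algebraic multiplicity = 5, geometric multiplicity = 3

Determining the block sizes for each eigenvalue:
  λ = 5: with am = 5 and gm = 3, the partition is not yet determined (e.g. several partitions of 5 into 3 parts exist). Let N = A − (5)·I. Computing rank(N^1) = 2, rank(N^2) = 1, rank(N^3) = 0; the number of blocks of size ≥ j is rank(N^{j−1}) − rank(N^j), giving [3, 1, 1]. So we have 1 block(s) of size 3, 2 block(s) of size 1 → block sizes [3, 1, 1]

Assembling the blocks gives a Jordan form
J =
  [5, 1, 0, 0, 0]
  [0, 5, 1, 0, 0]
  [0, 0, 5, 0, 0]
  [0, 0, 0, 5, 0]
  [0, 0, 0, 0, 5]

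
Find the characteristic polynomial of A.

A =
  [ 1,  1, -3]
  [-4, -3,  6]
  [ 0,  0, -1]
x^3 + 3*x^2 + 3*x + 1

Expanding det(x·I − A) (e.g. by cofactor expansion or by noting that A is similar to its Jordan form J, which has the same characteristic polynomial as A) gives
  χ_A(x) = x^3 + 3*x^2 + 3*x + 1
which factors as (x + 1)^3. The eigenvalues (with algebraic multiplicities) are λ = -1 with multiplicity 3.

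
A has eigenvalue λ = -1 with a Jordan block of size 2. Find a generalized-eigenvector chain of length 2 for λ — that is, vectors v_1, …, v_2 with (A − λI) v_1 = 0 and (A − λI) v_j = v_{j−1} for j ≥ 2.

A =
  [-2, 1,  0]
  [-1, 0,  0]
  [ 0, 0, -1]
A Jordan chain for λ = -1 of length 2:
v_1 = (-1, -1, 0)ᵀ
v_2 = (1, 0, 0)ᵀ

Let N = A − (-1)·I. We want v_2 with N^2 v_2 = 0 but N^1 v_2 ≠ 0; then v_{j-1} := N · v_j for j = 2, …, 2.

Pick v_2 = (1, 0, 0)ᵀ.
Then v_1 = N · v_2 = (-1, -1, 0)ᵀ.

Sanity check: (A − (-1)·I) v_1 = (0, 0, 0)ᵀ = 0. ✓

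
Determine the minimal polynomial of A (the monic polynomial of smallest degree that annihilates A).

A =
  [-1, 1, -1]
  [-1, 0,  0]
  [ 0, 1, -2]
x^3 + 3*x^2 + 3*x + 1

The characteristic polynomial is χ_A(x) = (x + 1)^3, so the eigenvalues are known. The minimal polynomial is
  m_A(x) = Π_λ (x − λ)^{k_λ}
where k_λ is the size of the *largest* Jordan block for λ (equivalently, the smallest k with (A − λI)^k v = 0 for every generalised eigenvector v of λ).

  λ = -1: largest Jordan block has size 3, contributing (x + 1)^3

So m_A(x) = (x + 1)^3 = x^3 + 3*x^2 + 3*x + 1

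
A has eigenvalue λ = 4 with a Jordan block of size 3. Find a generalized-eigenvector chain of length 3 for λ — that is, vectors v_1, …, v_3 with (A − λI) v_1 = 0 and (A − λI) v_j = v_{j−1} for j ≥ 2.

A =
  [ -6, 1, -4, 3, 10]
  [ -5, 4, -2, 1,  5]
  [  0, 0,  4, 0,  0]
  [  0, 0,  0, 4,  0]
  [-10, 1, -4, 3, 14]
A Jordan chain for λ = 4 of length 3:
v_1 = (-5, 0, 0, 0, -5)ᵀ
v_2 = (-10, -5, 0, 0, -10)ᵀ
v_3 = (1, 0, 0, 0, 0)ᵀ

Let N = A − (4)·I. We want v_3 with N^3 v_3 = 0 but N^2 v_3 ≠ 0; then v_{j-1} := N · v_j for j = 3, …, 2.

Pick v_3 = (1, 0, 0, 0, 0)ᵀ.
Then v_2 = N · v_3 = (-10, -5, 0, 0, -10)ᵀ.
Then v_1 = N · v_2 = (-5, 0, 0, 0, -5)ᵀ.

Sanity check: (A − (4)·I) v_1 = (0, 0, 0, 0, 0)ᵀ = 0. ✓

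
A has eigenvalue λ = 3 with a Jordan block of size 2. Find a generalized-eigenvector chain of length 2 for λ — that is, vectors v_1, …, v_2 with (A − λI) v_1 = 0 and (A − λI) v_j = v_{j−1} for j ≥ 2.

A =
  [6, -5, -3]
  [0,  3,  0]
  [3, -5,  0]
A Jordan chain for λ = 3 of length 2:
v_1 = (3, 0, 3)ᵀ
v_2 = (1, 0, 0)ᵀ

Let N = A − (3)·I. We want v_2 with N^2 v_2 = 0 but N^1 v_2 ≠ 0; then v_{j-1} := N · v_j for j = 2, …, 2.

Pick v_2 = (1, 0, 0)ᵀ.
Then v_1 = N · v_2 = (3, 0, 3)ᵀ.

Sanity check: (A − (3)·I) v_1 = (0, 0, 0)ᵀ = 0. ✓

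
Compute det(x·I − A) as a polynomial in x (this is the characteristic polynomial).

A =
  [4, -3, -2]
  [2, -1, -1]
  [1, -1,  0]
x^3 - 3*x^2 + 3*x - 1

Expanding det(x·I − A) (e.g. by cofactor expansion or by noting that A is similar to its Jordan form J, which has the same characteristic polynomial as A) gives
  χ_A(x) = x^3 - 3*x^2 + 3*x - 1
which factors as (x - 1)^3. The eigenvalues (with algebraic multiplicities) are λ = 1 with multiplicity 3.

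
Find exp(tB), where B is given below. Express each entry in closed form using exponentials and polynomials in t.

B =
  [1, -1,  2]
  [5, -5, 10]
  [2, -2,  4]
e^{tB} =
  [t + 1, -t, 2*t]
  [5*t, 1 - 5*t, 10*t]
  [2*t, -2*t, 4*t + 1]

Strategy: write B = P · J · P⁻¹ where J is a Jordan canonical form, so e^{tB} = P · e^{tJ} · P⁻¹, and e^{tJ} can be computed block-by-block.

B has Jordan form
J =
  [0, 1, 0]
  [0, 0, 0]
  [0, 0, 0]
(up to reordering of blocks).

Per-block formulas:
  For a 1×1 block at λ = 0: exp(t · [0]) = [e^(0t)].
  For a 2×2 Jordan block J_2(0): exp(t · J_2(0)) = e^(0t)·(I + t·N), where N is the 2×2 nilpotent shift.

After assembling e^{tJ} and conjugating by P, we get:

e^{tB} =
  [t + 1, -t, 2*t]
  [5*t, 1 - 5*t, 10*t]
  [2*t, -2*t, 4*t + 1]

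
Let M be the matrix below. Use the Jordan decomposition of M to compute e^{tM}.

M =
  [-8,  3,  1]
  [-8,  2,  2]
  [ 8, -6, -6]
e^{tM} =
  [-4*t*exp(-4*t) + exp(-4*t), 3*t*exp(-4*t), t*exp(-4*t)]
  [-8*t*exp(-4*t), 6*t*exp(-4*t) + exp(-4*t), 2*t*exp(-4*t)]
  [8*t*exp(-4*t), -6*t*exp(-4*t), -2*t*exp(-4*t) + exp(-4*t)]

Strategy: write M = P · J · P⁻¹ where J is a Jordan canonical form, so e^{tM} = P · e^{tJ} · P⁻¹, and e^{tJ} can be computed block-by-block.

M has Jordan form
J =
  [-4,  1,  0]
  [ 0, -4,  0]
  [ 0,  0, -4]
(up to reordering of blocks).

Per-block formulas:
  For a 1×1 block at λ = -4: exp(t · [-4]) = [e^(-4t)].
  For a 2×2 Jordan block J_2(-4): exp(t · J_2(-4)) = e^(-4t)·(I + t·N), where N is the 2×2 nilpotent shift.

After assembling e^{tJ} and conjugating by P, we get:

e^{tM} =
  [-4*t*exp(-4*t) + exp(-4*t), 3*t*exp(-4*t), t*exp(-4*t)]
  [-8*t*exp(-4*t), 6*t*exp(-4*t) + exp(-4*t), 2*t*exp(-4*t)]
  [8*t*exp(-4*t), -6*t*exp(-4*t), -2*t*exp(-4*t) + exp(-4*t)]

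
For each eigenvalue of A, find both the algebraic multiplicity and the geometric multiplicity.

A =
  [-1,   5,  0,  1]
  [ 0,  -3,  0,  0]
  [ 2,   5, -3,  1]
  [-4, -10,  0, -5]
λ = -3: alg = 4, geom = 3

Step 1 — factor the characteristic polynomial to read off the algebraic multiplicities:
  χ_A(x) = (x + 3)^4

Step 2 — compute geometric multiplicities via the rank-nullity identity g(λ) = n − rank(A − λI):
  rank(A − (-3)·I) = 1, so dim ker(A − (-3)·I) = n − 1 = 3

Summary:
  λ = -3: algebraic multiplicity = 4, geometric multiplicity = 3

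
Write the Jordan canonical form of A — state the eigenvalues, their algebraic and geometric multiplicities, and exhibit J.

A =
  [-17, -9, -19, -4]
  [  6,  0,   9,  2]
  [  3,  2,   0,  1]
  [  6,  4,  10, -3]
J_3(-5) ⊕ J_1(-5)

The characteristic polynomial is
  det(x·I − A) = x^4 + 20*x^3 + 150*x^2 + 500*x + 625 = (x + 5)^4

Eigenvalues and multiplicities (the geometric multiplicity of λ is n − rank(A − λI), which equals the number of Jordan blocks for λ):
  λ = -5: algebraic multiplicity = 4, geometric multiplicity = 2

Determining the block sizes for each eigenvalue:
  λ = -5: with am = 4 and gm = 2, the partition is not yet determined (e.g. several partitions of 4 into 2 parts exist). Let N = A − (-5)·I. Computing rank(N^1) = 2, rank(N^2) = 1, rank(N^3) = 0; the number of blocks of size ≥ j is rank(N^{j−1}) − rank(N^j), giving [2, 1, 1]. So we have 1 block(s) of size 3, 1 block(s) of size 1 → block sizes [3, 1]

Assembling the blocks gives a Jordan form
J =
  [-5,  1,  0,  0]
  [ 0, -5,  1,  0]
  [ 0,  0, -5,  0]
  [ 0,  0,  0, -5]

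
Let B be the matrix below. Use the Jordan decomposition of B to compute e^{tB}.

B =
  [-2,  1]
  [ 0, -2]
e^{tB} =
  [exp(-2*t), t*exp(-2*t)]
  [0, exp(-2*t)]

Strategy: write B = P · J · P⁻¹ where J is a Jordan canonical form, so e^{tB} = P · e^{tJ} · P⁻¹, and e^{tJ} can be computed block-by-block.

B has Jordan form
J =
  [-2,  1]
  [ 0, -2]
(up to reordering of blocks).

Per-block formulas:
  For a 2×2 Jordan block J_2(-2): exp(t · J_2(-2)) = e^(-2t)·(I + t·N), where N is the 2×2 nilpotent shift.

After assembling e^{tJ} and conjugating by P, we get:

e^{tB} =
  [exp(-2*t), t*exp(-2*t)]
  [0, exp(-2*t)]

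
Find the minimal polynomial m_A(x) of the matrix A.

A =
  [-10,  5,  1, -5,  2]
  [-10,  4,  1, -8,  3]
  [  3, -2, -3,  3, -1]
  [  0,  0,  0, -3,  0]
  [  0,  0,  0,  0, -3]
x^3 + 9*x^2 + 27*x + 27

The characteristic polynomial is χ_A(x) = (x + 3)^5, so the eigenvalues are known. The minimal polynomial is
  m_A(x) = Π_λ (x − λ)^{k_λ}
where k_λ is the size of the *largest* Jordan block for λ (equivalently, the smallest k with (A − λI)^k v = 0 for every generalised eigenvector v of λ).

  λ = -3: largest Jordan block has size 3, contributing (x + 3)^3

So m_A(x) = (x + 3)^3 = x^3 + 9*x^2 + 27*x + 27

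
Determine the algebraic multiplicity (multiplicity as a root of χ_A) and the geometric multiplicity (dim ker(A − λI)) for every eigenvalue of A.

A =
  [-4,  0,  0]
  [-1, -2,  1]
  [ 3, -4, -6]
λ = -4: alg = 3, geom = 1

Step 1 — factor the characteristic polynomial to read off the algebraic multiplicities:
  χ_A(x) = (x + 4)^3

Step 2 — compute geometric multiplicities via the rank-nullity identity g(λ) = n − rank(A − λI):
  rank(A − (-4)·I) = 2, so dim ker(A − (-4)·I) = n − 2 = 1

Summary:
  λ = -4: algebraic multiplicity = 3, geometric multiplicity = 1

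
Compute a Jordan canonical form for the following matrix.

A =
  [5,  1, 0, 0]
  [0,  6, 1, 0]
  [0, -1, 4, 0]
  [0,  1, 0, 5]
J_3(5) ⊕ J_1(5)

The characteristic polynomial is
  det(x·I − A) = x^4 - 20*x^3 + 150*x^2 - 500*x + 625 = (x - 5)^4

Eigenvalues and multiplicities (the geometric multiplicity of λ is n − rank(A − λI), which equals the number of Jordan blocks for λ):
  λ = 5: algebraic multiplicity = 4, geometric multiplicity = 2

Determining the block sizes for each eigenvalue:
  λ = 5: with am = 4 and gm = 2, the partition is not yet determined (e.g. several partitions of 4 into 2 parts exist). Let N = A − (5)·I. Computing rank(N^1) = 2, rank(N^2) = 1, rank(N^3) = 0; the number of blocks of size ≥ j is rank(N^{j−1}) − rank(N^j), giving [2, 1, 1]. So we have 1 block(s) of size 3, 1 block(s) of size 1 → block sizes [3, 1]

Assembling the blocks gives a Jordan form
J =
  [5, 1, 0, 0]
  [0, 5, 1, 0]
  [0, 0, 5, 0]
  [0, 0, 0, 5]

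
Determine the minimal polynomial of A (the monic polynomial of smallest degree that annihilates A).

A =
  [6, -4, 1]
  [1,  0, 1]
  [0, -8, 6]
x^3 - 12*x^2 + 48*x - 64

The characteristic polynomial is χ_A(x) = (x - 4)^3, so the eigenvalues are known. The minimal polynomial is
  m_A(x) = Π_λ (x − λ)^{k_λ}
where k_λ is the size of the *largest* Jordan block for λ (equivalently, the smallest k with (A − λI)^k v = 0 for every generalised eigenvector v of λ).

  λ = 4: largest Jordan block has size 3, contributing (x − 4)^3

So m_A(x) = (x - 4)^3 = x^3 - 12*x^2 + 48*x - 64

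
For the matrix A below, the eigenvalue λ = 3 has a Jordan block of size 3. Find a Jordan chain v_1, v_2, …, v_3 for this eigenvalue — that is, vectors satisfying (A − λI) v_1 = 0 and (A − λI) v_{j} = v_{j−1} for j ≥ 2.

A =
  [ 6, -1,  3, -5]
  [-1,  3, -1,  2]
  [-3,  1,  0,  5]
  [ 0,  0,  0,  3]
A Jordan chain for λ = 3 of length 3:
v_1 = (1, 0, -1, 0)ᵀ
v_2 = (3, -1, -3, 0)ᵀ
v_3 = (1, 0, 0, 0)ᵀ

Let N = A − (3)·I. We want v_3 with N^3 v_3 = 0 but N^2 v_3 ≠ 0; then v_{j-1} := N · v_j for j = 3, …, 2.

Pick v_3 = (1, 0, 0, 0)ᵀ.
Then v_2 = N · v_3 = (3, -1, -3, 0)ᵀ.
Then v_1 = N · v_2 = (1, 0, -1, 0)ᵀ.

Sanity check: (A − (3)·I) v_1 = (0, 0, 0, 0)ᵀ = 0. ✓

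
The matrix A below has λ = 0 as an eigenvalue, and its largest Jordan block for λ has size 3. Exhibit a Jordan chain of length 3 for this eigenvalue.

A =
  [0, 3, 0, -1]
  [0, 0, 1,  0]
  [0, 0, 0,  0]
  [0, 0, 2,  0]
A Jordan chain for λ = 0 of length 3:
v_1 = (1, 0, 0, 0)ᵀ
v_2 = (0, 1, 0, 2)ᵀ
v_3 = (0, 0, 1, 0)ᵀ

Let N = A − (0)·I. We want v_3 with N^3 v_3 = 0 but N^2 v_3 ≠ 0; then v_{j-1} := N · v_j for j = 3, …, 2.

Pick v_3 = (0, 0, 1, 0)ᵀ.
Then v_2 = N · v_3 = (0, 1, 0, 2)ᵀ.
Then v_1 = N · v_2 = (1, 0, 0, 0)ᵀ.

Sanity check: (A − (0)·I) v_1 = (0, 0, 0, 0)ᵀ = 0. ✓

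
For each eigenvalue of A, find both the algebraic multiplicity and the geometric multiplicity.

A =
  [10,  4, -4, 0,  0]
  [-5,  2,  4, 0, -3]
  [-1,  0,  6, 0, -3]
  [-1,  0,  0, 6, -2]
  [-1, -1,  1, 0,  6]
λ = 6: alg = 5, geom = 2

Step 1 — factor the characteristic polynomial to read off the algebraic multiplicities:
  χ_A(x) = (x - 6)^5

Step 2 — compute geometric multiplicities via the rank-nullity identity g(λ) = n − rank(A − λI):
  rank(A − (6)·I) = 3, so dim ker(A − (6)·I) = n − 3 = 2

Summary:
  λ = 6: algebraic multiplicity = 5, geometric multiplicity = 2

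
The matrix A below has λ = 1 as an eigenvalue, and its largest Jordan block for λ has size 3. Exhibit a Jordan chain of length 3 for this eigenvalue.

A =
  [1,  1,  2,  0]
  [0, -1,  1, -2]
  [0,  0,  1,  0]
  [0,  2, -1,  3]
A Jordan chain for λ = 1 of length 3:
v_1 = (-2, 0, 0, 0)ᵀ
v_2 = (1, -2, 0, 2)ᵀ
v_3 = (0, 1, 0, 0)ᵀ

Let N = A − (1)·I. We want v_3 with N^3 v_3 = 0 but N^2 v_3 ≠ 0; then v_{j-1} := N · v_j for j = 3, …, 2.

Pick v_3 = (0, 1, 0, 0)ᵀ.
Then v_2 = N · v_3 = (1, -2, 0, 2)ᵀ.
Then v_1 = N · v_2 = (-2, 0, 0, 0)ᵀ.

Sanity check: (A − (1)·I) v_1 = (0, 0, 0, 0)ᵀ = 0. ✓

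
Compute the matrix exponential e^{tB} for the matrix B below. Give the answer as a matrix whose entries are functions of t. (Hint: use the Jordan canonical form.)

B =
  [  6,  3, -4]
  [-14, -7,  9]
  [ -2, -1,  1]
e^{tB} =
  [t^2 + 6*t + 1, t^2/2 + 3*t, -t^2/2 - 4*t]
  [-2*t^2 - 14*t, -t^2 - 7*t + 1, t^2 + 9*t]
  [-2*t, -t, t + 1]

Strategy: write B = P · J · P⁻¹ where J is a Jordan canonical form, so e^{tB} = P · e^{tJ} · P⁻¹, and e^{tJ} can be computed block-by-block.

B has Jordan form
J =
  [0, 1, 0]
  [0, 0, 1]
  [0, 0, 0]
(up to reordering of blocks).

Per-block formulas:
  For a 3×3 Jordan block J_3(0): exp(t · J_3(0)) = e^(0t)·(I + t·N + (t^2/2)·N^2), where N is the 3×3 nilpotent shift.

After assembling e^{tJ} and conjugating by P, we get:

e^{tB} =
  [t^2 + 6*t + 1, t^2/2 + 3*t, -t^2/2 - 4*t]
  [-2*t^2 - 14*t, -t^2 - 7*t + 1, t^2 + 9*t]
  [-2*t, -t, t + 1]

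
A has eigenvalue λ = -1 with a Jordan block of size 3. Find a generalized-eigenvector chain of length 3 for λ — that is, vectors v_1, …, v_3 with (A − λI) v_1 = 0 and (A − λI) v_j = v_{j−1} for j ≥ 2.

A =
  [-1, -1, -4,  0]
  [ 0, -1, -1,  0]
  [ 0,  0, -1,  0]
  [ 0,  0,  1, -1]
A Jordan chain for λ = -1 of length 3:
v_1 = (1, 0, 0, 0)ᵀ
v_2 = (-4, -1, 0, 1)ᵀ
v_3 = (0, 0, 1, 0)ᵀ

Let N = A − (-1)·I. We want v_3 with N^3 v_3 = 0 but N^2 v_3 ≠ 0; then v_{j-1} := N · v_j for j = 3, …, 2.

Pick v_3 = (0, 0, 1, 0)ᵀ.
Then v_2 = N · v_3 = (-4, -1, 0, 1)ᵀ.
Then v_1 = N · v_2 = (1, 0, 0, 0)ᵀ.

Sanity check: (A − (-1)·I) v_1 = (0, 0, 0, 0)ᵀ = 0. ✓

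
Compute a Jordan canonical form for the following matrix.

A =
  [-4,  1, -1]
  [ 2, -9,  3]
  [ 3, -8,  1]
J_3(-4)

The characteristic polynomial is
  det(x·I − A) = x^3 + 12*x^2 + 48*x + 64 = (x + 4)^3

Eigenvalues and multiplicities (the geometric multiplicity of λ is n − rank(A − λI), which equals the number of Jordan blocks for λ):
  λ = -4: algebraic multiplicity = 3, geometric multiplicity = 1

Determining the block sizes for each eigenvalue:
  λ = -4: one block (gm = 1), so the single block has size am = 3 → block sizes [3]

Assembling the blocks gives a Jordan form
J =
  [-4,  1,  0]
  [ 0, -4,  1]
  [ 0,  0, -4]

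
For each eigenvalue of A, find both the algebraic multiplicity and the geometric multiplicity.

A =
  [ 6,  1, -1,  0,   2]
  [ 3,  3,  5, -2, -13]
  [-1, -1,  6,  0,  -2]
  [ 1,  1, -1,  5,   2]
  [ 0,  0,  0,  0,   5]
λ = 5: alg = 5, geom = 3

Step 1 — factor the characteristic polynomial to read off the algebraic multiplicities:
  χ_A(x) = (x - 5)^5

Step 2 — compute geometric multiplicities via the rank-nullity identity g(λ) = n − rank(A − λI):
  rank(A − (5)·I) = 2, so dim ker(A − (5)·I) = n − 2 = 3

Summary:
  λ = 5: algebraic multiplicity = 5, geometric multiplicity = 3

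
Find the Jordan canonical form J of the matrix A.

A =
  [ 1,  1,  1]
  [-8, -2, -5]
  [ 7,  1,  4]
J_2(0) ⊕ J_1(3)

The characteristic polynomial is
  det(x·I − A) = x^3 - 3*x^2 = x^2*(x - 3)

Eigenvalues and multiplicities (the geometric multiplicity of λ is n − rank(A − λI), which equals the number of Jordan blocks for λ):
  λ = 0: algebraic multiplicity = 2, geometric multiplicity = 1
  λ = 3: algebraic multiplicity = 1, geometric multiplicity = 1

Determining the block sizes for each eigenvalue:
  λ = 0: one block (gm = 1), so the single block has size am = 2 → block sizes [2]
  λ = 3: one block (gm = 1), so the single block has size am = 1 → block sizes [1]

Assembling the blocks gives a Jordan form
J =
  [0, 1, 0]
  [0, 0, 0]
  [0, 0, 3]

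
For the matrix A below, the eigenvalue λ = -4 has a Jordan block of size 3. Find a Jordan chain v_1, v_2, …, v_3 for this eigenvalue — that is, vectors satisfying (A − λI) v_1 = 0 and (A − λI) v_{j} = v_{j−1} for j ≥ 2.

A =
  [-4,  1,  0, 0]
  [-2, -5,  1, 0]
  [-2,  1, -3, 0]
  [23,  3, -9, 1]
A Jordan chain for λ = -4 of length 3:
v_1 = (3, 0, 6, -3)ᵀ
v_2 = (-5, 3, -7, 8)ᵀ
v_3 = (1, -5, 0, 0)ᵀ

Let N = A − (-4)·I. We want v_3 with N^3 v_3 = 0 but N^2 v_3 ≠ 0; then v_{j-1} := N · v_j for j = 3, …, 2.

Pick v_3 = (1, -5, 0, 0)ᵀ.
Then v_2 = N · v_3 = (-5, 3, -7, 8)ᵀ.
Then v_1 = N · v_2 = (3, 0, 6, -3)ᵀ.

Sanity check: (A − (-4)·I) v_1 = (0, 0, 0, 0)ᵀ = 0. ✓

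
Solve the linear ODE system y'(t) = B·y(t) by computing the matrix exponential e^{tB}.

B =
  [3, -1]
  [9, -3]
e^{tB} =
  [3*t + 1, -t]
  [9*t, 1 - 3*t]

Strategy: write B = P · J · P⁻¹ where J is a Jordan canonical form, so e^{tB} = P · e^{tJ} · P⁻¹, and e^{tJ} can be computed block-by-block.

B has Jordan form
J =
  [0, 1]
  [0, 0]
(up to reordering of blocks).

Per-block formulas:
  For a 2×2 Jordan block J_2(0): exp(t · J_2(0)) = e^(0t)·(I + t·N), where N is the 2×2 nilpotent shift.

After assembling e^{tJ} and conjugating by P, we get:

e^{tB} =
  [3*t + 1, -t]
  [9*t, 1 - 3*t]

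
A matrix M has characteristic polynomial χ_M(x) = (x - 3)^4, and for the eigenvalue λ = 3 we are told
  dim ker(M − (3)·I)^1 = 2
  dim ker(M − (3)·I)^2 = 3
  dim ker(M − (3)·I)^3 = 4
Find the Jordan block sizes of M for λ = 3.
Block sizes for λ = 3: [3, 1]

From the dimensions of kernels of powers, the number of Jordan blocks of size at least j is d_j − d_{j−1} where d_j = dim ker(N^j) (with d_0 = 0). Computing the differences gives [2, 1, 1].
The number of blocks of size exactly k is (#blocks of size ≥ k) − (#blocks of size ≥ k + 1), so the partition is: 1 block(s) of size 1, 1 block(s) of size 3.
In nonincreasing order the block sizes are [3, 1].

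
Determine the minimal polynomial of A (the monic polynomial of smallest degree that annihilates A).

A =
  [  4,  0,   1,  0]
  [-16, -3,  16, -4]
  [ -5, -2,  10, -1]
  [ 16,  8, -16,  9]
x^3 - 15*x^2 + 75*x - 125

The characteristic polynomial is χ_A(x) = (x - 5)^4, so the eigenvalues are known. The minimal polynomial is
  m_A(x) = Π_λ (x − λ)^{k_λ}
where k_λ is the size of the *largest* Jordan block for λ (equivalently, the smallest k with (A − λI)^k v = 0 for every generalised eigenvector v of λ).

  λ = 5: largest Jordan block has size 3, contributing (x − 5)^3

So m_A(x) = (x - 5)^3 = x^3 - 15*x^2 + 75*x - 125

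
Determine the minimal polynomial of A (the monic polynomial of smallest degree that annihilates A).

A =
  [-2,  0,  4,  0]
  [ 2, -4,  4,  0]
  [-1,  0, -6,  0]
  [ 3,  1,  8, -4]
x^2 + 8*x + 16

The characteristic polynomial is χ_A(x) = (x + 4)^4, so the eigenvalues are known. The minimal polynomial is
  m_A(x) = Π_λ (x − λ)^{k_λ}
where k_λ is the size of the *largest* Jordan block for λ (equivalently, the smallest k with (A − λI)^k v = 0 for every generalised eigenvector v of λ).

  λ = -4: largest Jordan block has size 2, contributing (x + 4)^2

So m_A(x) = (x + 4)^2 = x^2 + 8*x + 16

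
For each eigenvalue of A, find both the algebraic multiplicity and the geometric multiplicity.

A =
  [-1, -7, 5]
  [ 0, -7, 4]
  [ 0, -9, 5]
λ = -1: alg = 3, geom = 1

Step 1 — factor the characteristic polynomial to read off the algebraic multiplicities:
  χ_A(x) = (x + 1)^3

Step 2 — compute geometric multiplicities via the rank-nullity identity g(λ) = n − rank(A − λI):
  rank(A − (-1)·I) = 2, so dim ker(A − (-1)·I) = n − 2 = 1

Summary:
  λ = -1: algebraic multiplicity = 3, geometric multiplicity = 1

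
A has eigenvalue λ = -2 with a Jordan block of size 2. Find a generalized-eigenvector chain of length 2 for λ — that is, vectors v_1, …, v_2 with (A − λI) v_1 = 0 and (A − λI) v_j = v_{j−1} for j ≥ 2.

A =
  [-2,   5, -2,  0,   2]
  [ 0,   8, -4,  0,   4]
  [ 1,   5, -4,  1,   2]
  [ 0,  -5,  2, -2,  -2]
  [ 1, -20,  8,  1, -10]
A Jordan chain for λ = -2 of length 2:
v_1 = (0, 0, 1, 0, 1)ᵀ
v_2 = (1, 0, 0, 0, 0)ᵀ

Let N = A − (-2)·I. We want v_2 with N^2 v_2 = 0 but N^1 v_2 ≠ 0; then v_{j-1} := N · v_j for j = 2, …, 2.

Pick v_2 = (1, 0, 0, 0, 0)ᵀ.
Then v_1 = N · v_2 = (0, 0, 1, 0, 1)ᵀ.

Sanity check: (A − (-2)·I) v_1 = (0, 0, 0, 0, 0)ᵀ = 0. ✓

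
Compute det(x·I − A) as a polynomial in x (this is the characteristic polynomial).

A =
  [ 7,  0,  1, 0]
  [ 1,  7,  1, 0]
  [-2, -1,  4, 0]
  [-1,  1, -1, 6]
x^4 - 24*x^3 + 216*x^2 - 864*x + 1296

Expanding det(x·I − A) (e.g. by cofactor expansion or by noting that A is similar to its Jordan form J, which has the same characteristic polynomial as A) gives
  χ_A(x) = x^4 - 24*x^3 + 216*x^2 - 864*x + 1296
which factors as (x - 6)^4. The eigenvalues (with algebraic multiplicities) are λ = 6 with multiplicity 4.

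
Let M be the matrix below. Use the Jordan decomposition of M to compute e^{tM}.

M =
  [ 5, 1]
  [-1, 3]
e^{tM} =
  [t*exp(4*t) + exp(4*t), t*exp(4*t)]
  [-t*exp(4*t), -t*exp(4*t) + exp(4*t)]

Strategy: write M = P · J · P⁻¹ where J is a Jordan canonical form, so e^{tM} = P · e^{tJ} · P⁻¹, and e^{tJ} can be computed block-by-block.

M has Jordan form
J =
  [4, 1]
  [0, 4]
(up to reordering of blocks).

Per-block formulas:
  For a 2×2 Jordan block J_2(4): exp(t · J_2(4)) = e^(4t)·(I + t·N), where N is the 2×2 nilpotent shift.

After assembling e^{tJ} and conjugating by P, we get:

e^{tM} =
  [t*exp(4*t) + exp(4*t), t*exp(4*t)]
  [-t*exp(4*t), -t*exp(4*t) + exp(4*t)]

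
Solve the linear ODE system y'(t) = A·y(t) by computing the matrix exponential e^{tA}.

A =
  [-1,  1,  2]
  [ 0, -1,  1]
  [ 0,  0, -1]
e^{tA} =
  [exp(-t), t*exp(-t), t^2*exp(-t)/2 + 2*t*exp(-t)]
  [0, exp(-t), t*exp(-t)]
  [0, 0, exp(-t)]

Strategy: write A = P · J · P⁻¹ where J is a Jordan canonical form, so e^{tA} = P · e^{tJ} · P⁻¹, and e^{tJ} can be computed block-by-block.

A has Jordan form
J =
  [-1,  1,  0]
  [ 0, -1,  1]
  [ 0,  0, -1]
(up to reordering of blocks).

Per-block formulas:
  For a 3×3 Jordan block J_3(-1): exp(t · J_3(-1)) = e^(-1t)·(I + t·N + (t^2/2)·N^2), where N is the 3×3 nilpotent shift.

After assembling e^{tJ} and conjugating by P, we get:

e^{tA} =
  [exp(-t), t*exp(-t), t^2*exp(-t)/2 + 2*t*exp(-t)]
  [0, exp(-t), t*exp(-t)]
  [0, 0, exp(-t)]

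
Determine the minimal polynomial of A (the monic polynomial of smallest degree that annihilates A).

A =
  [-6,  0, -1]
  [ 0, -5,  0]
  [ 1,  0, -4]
x^2 + 10*x + 25

The characteristic polynomial is χ_A(x) = (x + 5)^3, so the eigenvalues are known. The minimal polynomial is
  m_A(x) = Π_λ (x − λ)^{k_λ}
where k_λ is the size of the *largest* Jordan block for λ (equivalently, the smallest k with (A − λI)^k v = 0 for every generalised eigenvector v of λ).

  λ = -5: largest Jordan block has size 2, contributing (x + 5)^2

So m_A(x) = (x + 5)^2 = x^2 + 10*x + 25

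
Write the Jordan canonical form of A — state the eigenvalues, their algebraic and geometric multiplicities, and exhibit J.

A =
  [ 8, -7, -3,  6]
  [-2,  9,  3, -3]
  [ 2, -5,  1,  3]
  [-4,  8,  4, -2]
J_2(4) ⊕ J_2(4)

The characteristic polynomial is
  det(x·I − A) = x^4 - 16*x^3 + 96*x^2 - 256*x + 256 = (x - 4)^4

Eigenvalues and multiplicities (the geometric multiplicity of λ is n − rank(A − λI), which equals the number of Jordan blocks for λ):
  λ = 4: algebraic multiplicity = 4, geometric multiplicity = 2

Determining the block sizes for each eigenvalue:
  λ = 4: with am = 4 and gm = 2, the partition is not yet determined (e.g. several partitions of 4 into 2 parts exist). Let N = A − (4)·I. Computing rank(N^1) = 2, rank(N^2) = 0; the number of blocks of size ≥ j is rank(N^{j−1}) − rank(N^j), giving [2, 2]. So we have 2 block(s) of size 2 → block sizes [2, 2]

Assembling the blocks gives a Jordan form
J =
  [4, 1, 0, 0]
  [0, 4, 0, 0]
  [0, 0, 4, 1]
  [0, 0, 0, 4]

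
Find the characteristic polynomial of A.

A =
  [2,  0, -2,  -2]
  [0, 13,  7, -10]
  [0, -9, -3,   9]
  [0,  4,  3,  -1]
x^4 - 11*x^3 + 45*x^2 - 81*x + 54

Expanding det(x·I − A) (e.g. by cofactor expansion or by noting that A is similar to its Jordan form J, which has the same characteristic polynomial as A) gives
  χ_A(x) = x^4 - 11*x^3 + 45*x^2 - 81*x + 54
which factors as (x - 3)^3*(x - 2). The eigenvalues (with algebraic multiplicities) are λ = 2 with multiplicity 1, λ = 3 with multiplicity 3.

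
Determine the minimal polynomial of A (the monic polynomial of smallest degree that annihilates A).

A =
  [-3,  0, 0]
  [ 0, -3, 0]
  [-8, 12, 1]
x^2 + 2*x - 3

The characteristic polynomial is χ_A(x) = (x - 1)*(x + 3)^2, so the eigenvalues are known. The minimal polynomial is
  m_A(x) = Π_λ (x − λ)^{k_λ}
where k_λ is the size of the *largest* Jordan block for λ (equivalently, the smallest k with (A − λI)^k v = 0 for every generalised eigenvector v of λ).

  λ = -3: largest Jordan block has size 1, contributing (x + 3)
  λ = 1: largest Jordan block has size 1, contributing (x − 1)

So m_A(x) = (x - 1)*(x + 3) = x^2 + 2*x - 3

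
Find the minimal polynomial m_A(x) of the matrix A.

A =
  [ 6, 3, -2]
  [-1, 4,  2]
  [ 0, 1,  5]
x^3 - 15*x^2 + 75*x - 125

The characteristic polynomial is χ_A(x) = (x - 5)^3, so the eigenvalues are known. The minimal polynomial is
  m_A(x) = Π_λ (x − λ)^{k_λ}
where k_λ is the size of the *largest* Jordan block for λ (equivalently, the smallest k with (A − λI)^k v = 0 for every generalised eigenvector v of λ).

  λ = 5: largest Jordan block has size 3, contributing (x − 5)^3

So m_A(x) = (x - 5)^3 = x^3 - 15*x^2 + 75*x - 125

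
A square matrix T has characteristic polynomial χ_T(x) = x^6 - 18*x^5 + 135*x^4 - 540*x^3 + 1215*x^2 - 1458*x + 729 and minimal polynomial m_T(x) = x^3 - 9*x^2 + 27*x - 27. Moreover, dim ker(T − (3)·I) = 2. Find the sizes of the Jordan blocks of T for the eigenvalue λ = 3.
Block sizes for λ = 3: [3, 3]

Step 1 — from the characteristic polynomial, algebraic multiplicity of λ = 3 is 6. From dim ker(T − (3)·I) = 2, there are exactly 2 Jordan blocks for λ = 3.
Step 2 — from the minimal polynomial, the factor (x − 3)^3 tells us the largest block for λ = 3 has size 3.
Step 3 — with total size 6, 2 blocks, and largest block 3, the block sizes (in nonincreasing order) are [3, 3].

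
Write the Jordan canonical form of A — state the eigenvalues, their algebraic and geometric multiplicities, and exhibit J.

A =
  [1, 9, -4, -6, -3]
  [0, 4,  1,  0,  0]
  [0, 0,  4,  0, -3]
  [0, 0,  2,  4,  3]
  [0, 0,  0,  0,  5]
J_1(1) ⊕ J_2(4) ⊕ J_1(4) ⊕ J_1(5)

The characteristic polynomial is
  det(x·I − A) = x^5 - 18*x^4 + 125*x^3 - 412*x^2 + 624*x - 320 = (x - 5)*(x - 4)^3*(x - 1)

Eigenvalues and multiplicities (the geometric multiplicity of λ is n − rank(A − λI), which equals the number of Jordan blocks for λ):
  λ = 1: algebraic multiplicity = 1, geometric multiplicity = 1
  λ = 4: algebraic multiplicity = 3, geometric multiplicity = 2
  λ = 5: algebraic multiplicity = 1, geometric multiplicity = 1

Determining the block sizes for each eigenvalue:
  λ = 1: one block (gm = 1), so the single block has size am = 1 → block sizes [1]
  λ = 4: 2 blocks summing to 3 forces exactly one block of size 2 and the rest size 1 → block sizes [2, 1]
  λ = 5: one block (gm = 1), so the single block has size am = 1 → block sizes [1]

Assembling the blocks gives a Jordan form
J =
  [1, 0, 0, 0, 0]
  [0, 4, 1, 0, 0]
  [0, 0, 4, 0, 0]
  [0, 0, 0, 4, 0]
  [0, 0, 0, 0, 5]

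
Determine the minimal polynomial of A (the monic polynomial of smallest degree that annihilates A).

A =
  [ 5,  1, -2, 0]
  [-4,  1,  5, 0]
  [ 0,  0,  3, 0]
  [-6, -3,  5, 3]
x^3 - 9*x^2 + 27*x - 27

The characteristic polynomial is χ_A(x) = (x - 3)^4, so the eigenvalues are known. The minimal polynomial is
  m_A(x) = Π_λ (x − λ)^{k_λ}
where k_λ is the size of the *largest* Jordan block for λ (equivalently, the smallest k with (A − λI)^k v = 0 for every generalised eigenvector v of λ).

  λ = 3: largest Jordan block has size 3, contributing (x − 3)^3

So m_A(x) = (x - 3)^3 = x^3 - 9*x^2 + 27*x - 27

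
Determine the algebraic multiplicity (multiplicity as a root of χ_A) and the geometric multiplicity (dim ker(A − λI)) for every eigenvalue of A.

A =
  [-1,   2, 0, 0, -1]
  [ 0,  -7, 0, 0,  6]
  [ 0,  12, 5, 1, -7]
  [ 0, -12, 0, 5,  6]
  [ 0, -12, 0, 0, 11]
λ = -1: alg = 2, geom = 1; λ = 5: alg = 3, geom = 2

Step 1 — factor the characteristic polynomial to read off the algebraic multiplicities:
  χ_A(x) = (x - 5)^3*(x + 1)^2

Step 2 — compute geometric multiplicities via the rank-nullity identity g(λ) = n − rank(A − λI):
  rank(A − (-1)·I) = 4, so dim ker(A − (-1)·I) = n − 4 = 1
  rank(A − (5)·I) = 3, so dim ker(A − (5)·I) = n − 3 = 2

Summary:
  λ = -1: algebraic multiplicity = 2, geometric multiplicity = 1
  λ = 5: algebraic multiplicity = 3, geometric multiplicity = 2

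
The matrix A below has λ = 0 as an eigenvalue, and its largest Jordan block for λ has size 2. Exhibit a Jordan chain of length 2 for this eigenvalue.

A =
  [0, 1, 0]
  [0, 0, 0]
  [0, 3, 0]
A Jordan chain for λ = 0 of length 2:
v_1 = (1, 0, 3)ᵀ
v_2 = (0, 1, 0)ᵀ

Let N = A − (0)·I. We want v_2 with N^2 v_2 = 0 but N^1 v_2 ≠ 0; then v_{j-1} := N · v_j for j = 2, …, 2.

Pick v_2 = (0, 1, 0)ᵀ.
Then v_1 = N · v_2 = (1, 0, 3)ᵀ.

Sanity check: (A − (0)·I) v_1 = (0, 0, 0)ᵀ = 0. ✓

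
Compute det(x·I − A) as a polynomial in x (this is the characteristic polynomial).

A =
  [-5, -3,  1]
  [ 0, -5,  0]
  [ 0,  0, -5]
x^3 + 15*x^2 + 75*x + 125

Expanding det(x·I − A) (e.g. by cofactor expansion or by noting that A is similar to its Jordan form J, which has the same characteristic polynomial as A) gives
  χ_A(x) = x^3 + 15*x^2 + 75*x + 125
which factors as (x + 5)^3. The eigenvalues (with algebraic multiplicities) are λ = -5 with multiplicity 3.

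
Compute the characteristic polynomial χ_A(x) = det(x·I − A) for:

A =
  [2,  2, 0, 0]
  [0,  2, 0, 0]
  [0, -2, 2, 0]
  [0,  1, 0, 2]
x^4 - 8*x^3 + 24*x^2 - 32*x + 16

Expanding det(x·I − A) (e.g. by cofactor expansion or by noting that A is similar to its Jordan form J, which has the same characteristic polynomial as A) gives
  χ_A(x) = x^4 - 8*x^3 + 24*x^2 - 32*x + 16
which factors as (x - 2)^4. The eigenvalues (with algebraic multiplicities) are λ = 2 with multiplicity 4.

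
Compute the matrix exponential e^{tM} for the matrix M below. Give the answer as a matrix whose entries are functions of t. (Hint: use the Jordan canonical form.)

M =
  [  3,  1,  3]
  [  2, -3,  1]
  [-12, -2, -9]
e^{tM} =
  [t^2*exp(-3*t) + 6*t*exp(-3*t) + exp(-3*t), t*exp(-3*t), t^2*exp(-3*t)/2 + 3*t*exp(-3*t)]
  [2*t*exp(-3*t), exp(-3*t), t*exp(-3*t)]
  [-2*t^2*exp(-3*t) - 12*t*exp(-3*t), -2*t*exp(-3*t), -t^2*exp(-3*t) - 6*t*exp(-3*t) + exp(-3*t)]

Strategy: write M = P · J · P⁻¹ where J is a Jordan canonical form, so e^{tM} = P · e^{tJ} · P⁻¹, and e^{tJ} can be computed block-by-block.

M has Jordan form
J =
  [-3,  1,  0]
  [ 0, -3,  1]
  [ 0,  0, -3]
(up to reordering of blocks).

Per-block formulas:
  For a 3×3 Jordan block J_3(-3): exp(t · J_3(-3)) = e^(-3t)·(I + t·N + (t^2/2)·N^2), where N is the 3×3 nilpotent shift.

After assembling e^{tJ} and conjugating by P, we get:

e^{tM} =
  [t^2*exp(-3*t) + 6*t*exp(-3*t) + exp(-3*t), t*exp(-3*t), t^2*exp(-3*t)/2 + 3*t*exp(-3*t)]
  [2*t*exp(-3*t), exp(-3*t), t*exp(-3*t)]
  [-2*t^2*exp(-3*t) - 12*t*exp(-3*t), -2*t*exp(-3*t), -t^2*exp(-3*t) - 6*t*exp(-3*t) + exp(-3*t)]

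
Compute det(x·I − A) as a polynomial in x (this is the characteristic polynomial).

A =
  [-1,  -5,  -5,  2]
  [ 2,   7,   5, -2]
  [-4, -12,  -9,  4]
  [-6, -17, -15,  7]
x^4 - 4*x^3 + 6*x^2 - 4*x + 1

Expanding det(x·I − A) (e.g. by cofactor expansion or by noting that A is similar to its Jordan form J, which has the same characteristic polynomial as A) gives
  χ_A(x) = x^4 - 4*x^3 + 6*x^2 - 4*x + 1
which factors as (x - 1)^4. The eigenvalues (with algebraic multiplicities) are λ = 1 with multiplicity 4.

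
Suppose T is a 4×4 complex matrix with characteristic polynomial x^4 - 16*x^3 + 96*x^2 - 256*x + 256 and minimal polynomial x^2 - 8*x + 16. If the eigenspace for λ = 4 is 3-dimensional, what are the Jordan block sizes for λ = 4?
Block sizes for λ = 4: [2, 1, 1]

Step 1 — from the characteristic polynomial, algebraic multiplicity of λ = 4 is 4. From dim ker(T − (4)·I) = 3, there are exactly 3 Jordan blocks for λ = 4.
Step 2 — from the minimal polynomial, the factor (x − 4)^2 tells us the largest block for λ = 4 has size 2.
Step 3 — with total size 4, 3 blocks, and largest block 2, the block sizes (in nonincreasing order) are [2, 1, 1].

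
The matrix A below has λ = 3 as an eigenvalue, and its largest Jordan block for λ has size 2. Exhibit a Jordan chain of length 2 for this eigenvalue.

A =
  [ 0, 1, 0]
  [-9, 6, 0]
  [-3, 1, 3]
A Jordan chain for λ = 3 of length 2:
v_1 = (-3, -9, -3)ᵀ
v_2 = (1, 0, 0)ᵀ

Let N = A − (3)·I. We want v_2 with N^2 v_2 = 0 but N^1 v_2 ≠ 0; then v_{j-1} := N · v_j for j = 2, …, 2.

Pick v_2 = (1, 0, 0)ᵀ.
Then v_1 = N · v_2 = (-3, -9, -3)ᵀ.

Sanity check: (A − (3)·I) v_1 = (0, 0, 0)ᵀ = 0. ✓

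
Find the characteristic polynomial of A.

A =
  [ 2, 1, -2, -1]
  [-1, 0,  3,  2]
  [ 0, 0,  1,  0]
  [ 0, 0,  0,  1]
x^4 - 4*x^3 + 6*x^2 - 4*x + 1

Expanding det(x·I − A) (e.g. by cofactor expansion or by noting that A is similar to its Jordan form J, which has the same characteristic polynomial as A) gives
  χ_A(x) = x^4 - 4*x^3 + 6*x^2 - 4*x + 1
which factors as (x - 1)^4. The eigenvalues (with algebraic multiplicities) are λ = 1 with multiplicity 4.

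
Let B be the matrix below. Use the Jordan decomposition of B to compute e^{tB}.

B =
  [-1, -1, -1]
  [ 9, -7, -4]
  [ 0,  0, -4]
e^{tB} =
  [3*t*exp(-4*t) + exp(-4*t), -t*exp(-4*t), t^2*exp(-4*t)/2 - t*exp(-4*t)]
  [9*t*exp(-4*t), -3*t*exp(-4*t) + exp(-4*t), 3*t^2*exp(-4*t)/2 - 4*t*exp(-4*t)]
  [0, 0, exp(-4*t)]

Strategy: write B = P · J · P⁻¹ where J is a Jordan canonical form, so e^{tB} = P · e^{tJ} · P⁻¹, and e^{tJ} can be computed block-by-block.

B has Jordan form
J =
  [-4,  1,  0]
  [ 0, -4,  1]
  [ 0,  0, -4]
(up to reordering of blocks).

Per-block formulas:
  For a 3×3 Jordan block J_3(-4): exp(t · J_3(-4)) = e^(-4t)·(I + t·N + (t^2/2)·N^2), where N is the 3×3 nilpotent shift.

After assembling e^{tJ} and conjugating by P, we get:

e^{tB} =
  [3*t*exp(-4*t) + exp(-4*t), -t*exp(-4*t), t^2*exp(-4*t)/2 - t*exp(-4*t)]
  [9*t*exp(-4*t), -3*t*exp(-4*t) + exp(-4*t), 3*t^2*exp(-4*t)/2 - 4*t*exp(-4*t)]
  [0, 0, exp(-4*t)]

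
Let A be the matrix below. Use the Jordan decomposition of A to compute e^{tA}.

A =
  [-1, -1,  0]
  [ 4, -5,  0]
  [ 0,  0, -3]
e^{tA} =
  [2*t*exp(-3*t) + exp(-3*t), -t*exp(-3*t), 0]
  [4*t*exp(-3*t), -2*t*exp(-3*t) + exp(-3*t), 0]
  [0, 0, exp(-3*t)]

Strategy: write A = P · J · P⁻¹ where J is a Jordan canonical form, so e^{tA} = P · e^{tJ} · P⁻¹, and e^{tJ} can be computed block-by-block.

A has Jordan form
J =
  [-3,  1,  0]
  [ 0, -3,  0]
  [ 0,  0, -3]
(up to reordering of blocks).

Per-block formulas:
  For a 2×2 Jordan block J_2(-3): exp(t · J_2(-3)) = e^(-3t)·(I + t·N), where N is the 2×2 nilpotent shift.
  For a 1×1 block at λ = -3: exp(t · [-3]) = [e^(-3t)].

After assembling e^{tJ} and conjugating by P, we get:

e^{tA} =
  [2*t*exp(-3*t) + exp(-3*t), -t*exp(-3*t), 0]
  [4*t*exp(-3*t), -2*t*exp(-3*t) + exp(-3*t), 0]
  [0, 0, exp(-3*t)]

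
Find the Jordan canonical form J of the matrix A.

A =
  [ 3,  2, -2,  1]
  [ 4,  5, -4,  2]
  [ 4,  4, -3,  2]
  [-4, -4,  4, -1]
J_2(1) ⊕ J_1(1) ⊕ J_1(1)

The characteristic polynomial is
  det(x·I − A) = x^4 - 4*x^3 + 6*x^2 - 4*x + 1 = (x - 1)^4

Eigenvalues and multiplicities (the geometric multiplicity of λ is n − rank(A − λI), which equals the number of Jordan blocks for λ):
  λ = 1: algebraic multiplicity = 4, geometric multiplicity = 3

Determining the block sizes for each eigenvalue:
  λ = 1: 3 blocks summing to 4 forces exactly one block of size 2 and the rest size 1 → block sizes [2, 1, 1]

Assembling the blocks gives a Jordan form
J =
  [1, 1, 0, 0]
  [0, 1, 0, 0]
  [0, 0, 1, 0]
  [0, 0, 0, 1]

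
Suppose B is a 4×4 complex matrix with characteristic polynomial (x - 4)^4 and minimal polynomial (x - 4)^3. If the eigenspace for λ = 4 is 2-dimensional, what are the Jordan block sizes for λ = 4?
Block sizes for λ = 4: [3, 1]

Step 1 — from the characteristic polynomial, algebraic multiplicity of λ = 4 is 4. From dim ker(B − (4)·I) = 2, there are exactly 2 Jordan blocks for λ = 4.
Step 2 — from the minimal polynomial, the factor (x − 4)^3 tells us the largest block for λ = 4 has size 3.
Step 3 — with total size 4, 2 blocks, and largest block 3, the block sizes (in nonincreasing order) are [3, 1].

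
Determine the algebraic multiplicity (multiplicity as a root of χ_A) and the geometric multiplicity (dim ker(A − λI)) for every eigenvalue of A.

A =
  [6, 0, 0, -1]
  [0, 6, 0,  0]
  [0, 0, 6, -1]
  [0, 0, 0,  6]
λ = 6: alg = 4, geom = 3

Step 1 — factor the characteristic polynomial to read off the algebraic multiplicities:
  χ_A(x) = (x - 6)^4

Step 2 — compute geometric multiplicities via the rank-nullity identity g(λ) = n − rank(A − λI):
  rank(A − (6)·I) = 1, so dim ker(A − (6)·I) = n − 1 = 3

Summary:
  λ = 6: algebraic multiplicity = 4, geometric multiplicity = 3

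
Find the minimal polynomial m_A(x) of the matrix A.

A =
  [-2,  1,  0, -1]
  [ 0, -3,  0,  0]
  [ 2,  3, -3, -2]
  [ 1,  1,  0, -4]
x^2 + 6*x + 9

The characteristic polynomial is χ_A(x) = (x + 3)^4, so the eigenvalues are known. The minimal polynomial is
  m_A(x) = Π_λ (x − λ)^{k_λ}
where k_λ is the size of the *largest* Jordan block for λ (equivalently, the smallest k with (A − λI)^k v = 0 for every generalised eigenvector v of λ).

  λ = -3: largest Jordan block has size 2, contributing (x + 3)^2

So m_A(x) = (x + 3)^2 = x^2 + 6*x + 9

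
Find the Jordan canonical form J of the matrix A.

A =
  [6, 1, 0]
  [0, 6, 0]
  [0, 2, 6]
J_2(6) ⊕ J_1(6)

The characteristic polynomial is
  det(x·I − A) = x^3 - 18*x^2 + 108*x - 216 = (x - 6)^3

Eigenvalues and multiplicities (the geometric multiplicity of λ is n − rank(A − λI), which equals the number of Jordan blocks for λ):
  λ = 6: algebraic multiplicity = 3, geometric multiplicity = 2

Determining the block sizes for each eigenvalue:
  λ = 6: 2 blocks summing to 3 forces exactly one block of size 2 and the rest size 1 → block sizes [2, 1]

Assembling the blocks gives a Jordan form
J =
  [6, 1, 0]
  [0, 6, 0]
  [0, 0, 6]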